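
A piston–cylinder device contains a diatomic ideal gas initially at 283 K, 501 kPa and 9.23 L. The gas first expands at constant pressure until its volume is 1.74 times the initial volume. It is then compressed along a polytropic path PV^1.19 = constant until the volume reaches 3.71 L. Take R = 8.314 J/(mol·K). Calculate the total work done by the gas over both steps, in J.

-10200 J

n = P₁V₁/(RT₁) = 501×9.23/(8.314×283) = 1.97 mol.
Step 1 — Isobaric: P stays 501 kPa; V/T = const ⇒ T₂ = 492 K, V₂ = 16.1 L.
W = PΔV = 501×(16.1−9.23) kPa·L = 3420 J.
ΔU = nCvΔT = 1.97×20.8×(492−283) = 8550 J.
Q = ΔU + W = nCpΔT = 12000 J.
State after step 1: P = 501 kPa, V = 16.1 L, T = 492 K.
Step 2 — Polytropic n=1.19: T₂ = T₁(V₁/V₂)^(n−1) = 492×(4.33)^0.19 = 651 K; P₂ = P₁(V₁/V₂)^n = 2870 kPa.
W = (P₁V₁−P₂V₂)/(n−1) = (501×16.1−2870×3.71)/0.19 = -13600 J.
ΔU = nCvΔT = 1.97×20.8×(651−492) = 6460 J.
Q = ΔU + W = -7140 J.
Net over both steps: W = -10200 J, Q = 4840 J, ΔU = 15000 J.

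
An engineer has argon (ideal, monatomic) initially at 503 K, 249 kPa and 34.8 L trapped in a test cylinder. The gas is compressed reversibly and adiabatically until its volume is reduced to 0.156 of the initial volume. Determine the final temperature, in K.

1740 K

Adiabatic: TV^(γ−1) = const ⇒ T₂ = 503×(6.41)^0.667 = 1740 K; PV^γ = const ⇒ P₂ = 5510 kPa.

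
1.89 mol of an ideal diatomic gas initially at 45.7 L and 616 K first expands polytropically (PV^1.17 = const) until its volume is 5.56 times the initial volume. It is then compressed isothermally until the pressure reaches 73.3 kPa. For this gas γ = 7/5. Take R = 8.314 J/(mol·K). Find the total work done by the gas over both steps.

P₁ = nRT₁/V₁ = 1.89×8.314×616/45.7 = 212 kPa.
Step 1 — Polytropic n=1.17: T₂ = T₁(V₁/V₂)^(n−1) = 616×(0.180)^0.17 = 460 K; P₂ = P₁(V₁/V₂)^n = 28.5 kPa.
W = (P₁V₁−P₂V₂)/(n−1) = (212×45.7−28.5×254)/0.17 = 14400 J.
ΔU = nCvΔT = 1.89×20.8×(460−616) = -6120 J.
Q = ΔU + W = 8280 J.
State after step 1: P = 28.5 kPa, V = 254 L, T = 460 K.
Step 2 — Isothermal: T stays 460 K; PV = const ⇒ V₂ = 98.6 L, P₂ = 73.3 kPa.
ΔU = 0 (ideal gas, T constant).
W = nRT ln(V₂/V₁) = 1.89×8.314×460×ln(0.388) = -6840 J.
Q = ΔU + W = -6840 J.
Net over both steps: W = 7560 J, Q = 1440 J, ΔU = -6120 J.

7560 J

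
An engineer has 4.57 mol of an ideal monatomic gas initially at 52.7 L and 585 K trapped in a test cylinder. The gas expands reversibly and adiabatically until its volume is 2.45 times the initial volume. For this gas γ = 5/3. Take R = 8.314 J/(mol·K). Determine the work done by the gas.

P₁ = nRT₁/V₁ = 4.57×8.314×585/52.7 = 422 kPa.
Adiabatic: TV^(γ−1) = const ⇒ T₂ = 585×(0.408)^0.667 = 322 K; PV^γ = const ⇒ P₂ = 94.7 kPa.
ΔU = nCvΔT = 4.57×12.5×(322−585) = -15000 J.
Q = 0 for an adiabatic process, so W = −ΔU = 15000 J.

15000 J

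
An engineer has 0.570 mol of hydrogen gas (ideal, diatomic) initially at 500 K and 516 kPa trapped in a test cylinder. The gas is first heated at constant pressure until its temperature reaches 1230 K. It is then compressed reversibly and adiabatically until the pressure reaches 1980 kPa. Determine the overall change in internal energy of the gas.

V₁ = nRT₁/P₁ = 0.570×8.314×500/516 = 4.59 L.
Step 1 — Isobaric: P stays 516 kPa; V/T = const ⇒ T₂ = 1230 K, V₂ = 11.3 L.
W = PΔV = 516×(11.3−4.59) kPa·L = 3460 J.
ΔU = nCvΔT = 0.570×20.8×(1230−500) = 8650 J.
Q = ΔU + W = nCpΔT = 12100 J.
State after step 1: P = 516 kPa, V = 11.3 L, T = 1230 K.
Step 2 — Adiabatic: T₂/T₁ = (P₂/P₁)^((γ−1)/γ) ⇒ T₂ = 1230×(3.84)^0.286 = 1810 K; V₂ = 4.32 L.
ΔU = nCvΔT = 0.570×20.8×(1810−1230) = 6830 J.
Q = 0 for an adiabatic process, so W = −ΔU = -6830 J.
Net over both steps: W = -3370 J, Q = 12100 J, ΔU = 15500 J.

15500 J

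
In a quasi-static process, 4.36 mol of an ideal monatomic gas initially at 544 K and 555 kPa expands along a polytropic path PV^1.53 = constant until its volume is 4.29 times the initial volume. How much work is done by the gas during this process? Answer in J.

20000 J

V₁ = nRT₁/P₁ = 4.36×8.314×544/555 = 35.5 L.
Polytropic n=1.53: T₂ = T₁(V₁/V₂)^(n−1) = 544×(0.233)^0.53 = 251 K; P₂ = P₁(V₁/V₂)^n = 59.8 kPa.
W = (P₁V₁−P₂V₂)/(n−1) = (555×35.5−59.8×152)/0.53 = 20000 J.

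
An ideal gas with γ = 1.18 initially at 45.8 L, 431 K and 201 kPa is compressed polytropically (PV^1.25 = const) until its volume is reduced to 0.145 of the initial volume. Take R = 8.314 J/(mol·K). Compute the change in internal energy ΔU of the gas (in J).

31700 J

n = P₁V₁/(RT₁) = 201×45.8/(8.314×431) = 2.57 mol.
Polytropic n=1.25: T₂ = T₁(V₁/V₂)^(n−1) = 431×(6.90)^0.25 = 698 K; P₂ = P₁(V₁/V₂)^n = 2250 kPa.
For an ideal gas ΔU = nCvΔT with Cv = R/(γ−1) = 46.2 J/(mol·K).
ΔU = 2.57×46.2×(698−431) = 31700 J.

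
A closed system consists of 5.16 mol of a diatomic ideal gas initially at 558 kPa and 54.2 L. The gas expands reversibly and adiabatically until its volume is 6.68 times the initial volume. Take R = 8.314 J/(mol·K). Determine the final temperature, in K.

T₁ = P₁V₁/(nR) = 558×54.2/(5.16×8.314) = 705 K.
Adiabatic: TV^(γ−1) = const ⇒ T₂ = 705×(0.150)^0.400 = 330 K; PV^γ = const ⇒ P₂ = 39.1 kPa.

330 K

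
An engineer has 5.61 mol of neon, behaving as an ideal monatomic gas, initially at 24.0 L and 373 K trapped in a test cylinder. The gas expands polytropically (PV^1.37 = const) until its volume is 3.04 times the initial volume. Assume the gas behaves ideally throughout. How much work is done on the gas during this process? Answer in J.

-15900 J

P₁ = nRT₁/V₁ = 5.61×8.314×373/24.0 = 725 kPa.
Polytropic n=1.37: T₂ = T₁(V₁/V₂)^(n−1) = 373×(0.329)^0.37 = 247 K; P₂ = P₁(V₁/V₂)^n = 158 kPa.
W = (P₁V₁−P₂V₂)/(n−1) = (725×24.0−158×73.0)/0.37 = 15900 J.
Work done on the gas = −W_by = -15900 J.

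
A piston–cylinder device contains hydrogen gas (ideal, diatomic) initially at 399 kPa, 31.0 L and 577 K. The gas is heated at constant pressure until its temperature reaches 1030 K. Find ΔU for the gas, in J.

24300 J

n = P₁V₁/(RT₁) = 399×31.0/(8.314×577) = 2.58 mol.
Isobaric: P stays 399 kPa; V/T = const ⇒ T₂ = 1030 K, V₂ = 55.3 L.
For an ideal gas ΔU = nCvΔT with Cv = (5/2)R = 20.8 J/(mol·K).
ΔU = 2.58×20.8×(1030−577) = 24300 J.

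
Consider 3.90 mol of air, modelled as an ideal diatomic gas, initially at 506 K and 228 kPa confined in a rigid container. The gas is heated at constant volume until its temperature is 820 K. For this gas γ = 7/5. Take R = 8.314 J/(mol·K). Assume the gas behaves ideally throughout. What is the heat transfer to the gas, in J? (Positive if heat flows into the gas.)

25500 J

V₁ = nRT₁/P₁ = 3.90×8.314×506/228 = 72.0 L.
Isochoric: V stays 72.0 L; P/T = const ⇒ T₂ = 820 K, P₂ = 369 kPa.
W = 0 (no volume change).
ΔU = nCvΔT = 3.90×20.8×(820−506) = 25500 J.
Q = ΔU = 25500 J.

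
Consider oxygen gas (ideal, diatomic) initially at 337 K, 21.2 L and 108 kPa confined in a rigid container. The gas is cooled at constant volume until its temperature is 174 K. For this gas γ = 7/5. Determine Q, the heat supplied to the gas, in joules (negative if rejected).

-2770 J

n = P₁V₁/(RT₁) = 108×21.2/(8.314×337) = 0.817 mol.
Isochoric: V stays 21.2 L; P/T = const ⇒ T₂ = 174 K, P₂ = 55.8 kPa.
W = 0 (no volume change).
ΔU = nCvΔT = 0.817×20.8×(174−337) = -2770 J.
Q = ΔU = -2770 J.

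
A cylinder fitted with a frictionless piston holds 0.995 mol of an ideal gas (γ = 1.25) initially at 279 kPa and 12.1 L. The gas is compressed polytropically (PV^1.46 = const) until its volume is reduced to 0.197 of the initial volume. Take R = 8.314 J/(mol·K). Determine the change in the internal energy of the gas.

T₁ = P₁V₁/(nR) = 279×12.1/(0.995×8.314) = 408 K.
Polytropic n=1.46: T₂ = T₁(V₁/V₂)^(n−1) = 408×(5.08)^0.46 = 862 K; P₂ = P₁(V₁/V₂)^n = 2990 kPa.
For an ideal gas ΔU = nCvΔT with Cv = R/(γ−1) = 33.3 J/(mol·K).
ΔU = 0.995×33.3×(862−408) = 15000 J.

15000 J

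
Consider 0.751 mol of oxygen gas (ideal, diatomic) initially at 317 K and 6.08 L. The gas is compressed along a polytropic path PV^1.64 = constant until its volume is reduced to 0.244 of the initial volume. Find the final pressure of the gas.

P₁ = nRT₁/V₁ = 0.751×8.314×317/6.08 = 326 kPa.
Polytropic n=1.64: T₂ = T₁(V₁/V₂)^(n−1) = 317×(4.10)^0.64 = 782 K; P₂ = P₁(V₁/V₂)^n = 3290 kPa.

3290 kPa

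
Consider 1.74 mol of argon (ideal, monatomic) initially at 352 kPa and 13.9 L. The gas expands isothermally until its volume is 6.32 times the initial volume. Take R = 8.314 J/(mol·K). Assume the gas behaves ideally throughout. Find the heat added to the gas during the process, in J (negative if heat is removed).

9020 J

T₁ = P₁V₁/(nR) = 352×13.9/(1.74×8.314) = 338 K.
Isothermal: T stays 338 K; PV = const ⇒ V₂ = 87.8 L, P₂ = 55.7 kPa.
ΔU = 0 (ideal gas, T constant).
W = nRT ln(V₂/V₁) = 1.74×8.314×338×ln(6.32) = 9020 J.
Q = ΔU + W = 9020 J.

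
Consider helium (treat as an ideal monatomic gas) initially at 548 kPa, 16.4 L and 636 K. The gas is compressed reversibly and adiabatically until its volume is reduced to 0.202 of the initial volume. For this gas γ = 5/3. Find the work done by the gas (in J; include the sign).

n = P₁V₁/(RT₁) = 548×16.4/(8.314×636) = 1.70 mol.
Adiabatic: TV^(γ−1) = const ⇒ T₂ = 636×(4.95)^0.667 = 1850 K; PV^γ = const ⇒ P₂ = 7880 kPa.
ΔU = nCvΔT = 1.70×12.5×(1850−636) = 25700 J.
Q = 0 for an adiabatic process, so W = −ΔU = -25700 J.

-25700 J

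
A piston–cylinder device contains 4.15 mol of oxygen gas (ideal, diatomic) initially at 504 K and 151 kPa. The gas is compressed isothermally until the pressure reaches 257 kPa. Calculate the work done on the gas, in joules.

9250 J

V₁ = nRT₁/P₁ = 4.15×8.314×504/151 = 115 L.
Isothermal: T stays 504 K; PV = const ⇒ V₂ = 67.7 L, P₂ = 257 kPa.
W = nRT ln(V₂/V₁) = 4.15×8.314×504×ln(0.588) = -9250 J.
Work done on the gas = −W_by = 9250 J.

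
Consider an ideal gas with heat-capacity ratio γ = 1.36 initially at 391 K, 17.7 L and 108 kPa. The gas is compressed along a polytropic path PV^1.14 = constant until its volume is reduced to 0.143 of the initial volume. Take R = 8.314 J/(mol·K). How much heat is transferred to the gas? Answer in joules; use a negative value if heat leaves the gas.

-2610 J

n = P₁V₁/(RT₁) = 108×17.7/(8.314×391) = 0.588 mol.
Polytropic n=1.14: T₂ = T₁(V₁/V₂)^(n−1) = 391×(6.99)^0.14 = 513 K; P₂ = P₁(V₁/V₂)^n = 992 kPa.
W = (P₁V₁−P₂V₂)/(n−1) = (108×17.7−992×2.53)/0.14 = -4270 J.
ΔU = nCvΔT = 0.588×23.1×(513−391) = 1660 J.
Q = ΔU + W = -2610 J.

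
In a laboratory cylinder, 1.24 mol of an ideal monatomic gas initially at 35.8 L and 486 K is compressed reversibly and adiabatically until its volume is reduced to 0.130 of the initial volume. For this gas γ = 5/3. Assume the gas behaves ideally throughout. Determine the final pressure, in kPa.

P₁ = nRT₁/V₁ = 1.24×8.314×486/35.8 = 140 kPa.
Adiabatic: TV^(γ−1) = const ⇒ T₂ = 486×(7.69)^0.667 = 1890 K; PV^γ = const ⇒ P₂ = 4200 kPa.

4200 kPa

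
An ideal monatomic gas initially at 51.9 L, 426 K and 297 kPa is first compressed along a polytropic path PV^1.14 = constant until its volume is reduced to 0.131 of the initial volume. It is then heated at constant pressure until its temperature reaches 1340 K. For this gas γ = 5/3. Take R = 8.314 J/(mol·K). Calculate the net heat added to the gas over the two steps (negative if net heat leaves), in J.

n = P₁V₁/(RT₁) = 297×51.9/(8.314×426) = 4.35 mol.
Step 1 — Polytropic n=1.14: T₂ = T₁(V₁/V₂)^(n−1) = 426×(7.63)^0.14 = 566 K; P₂ = P₁(V₁/V₂)^n = 3010 kPa.
W = (P₁V₁−P₂V₂)/(n−1) = (297×51.9−3010×6.80)/0.14 = -36200 J.
ΔU = nCvΔT = 4.35×12.5×(566−426) = 7610 J.
Q = ΔU + W = -28600 J.
State after step 1: P = 3010 kPa, V = 6.80 L, T = 566 K.
Step 2 — Isobaric: P stays 3010 kPa; V/T = const ⇒ T₂ = 1340 K, V₂ = 16.1 L.
W = PΔV = 3010×(16.1−6.80) kPa·L = 28000 J.
ΔU = nCvΔT = 4.35×12.5×(1340−566) = 42000 J.
Q = ΔU + W = nCpΔT = 70000 J.
Net over both steps: W = -8240 J, Q = 41400 J, ΔU = 49600 J.

41400 J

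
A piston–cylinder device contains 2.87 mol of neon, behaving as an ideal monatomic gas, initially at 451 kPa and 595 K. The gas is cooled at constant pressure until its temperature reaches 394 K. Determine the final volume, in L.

V₁ = nRT₁/P₁ = 2.87×8.314×595/451 = 31.5 L.
Isobaric: P stays 451 kPa; V/T = const ⇒ T₂ = 394 K, V₂ = 20.8 L.

20.8 L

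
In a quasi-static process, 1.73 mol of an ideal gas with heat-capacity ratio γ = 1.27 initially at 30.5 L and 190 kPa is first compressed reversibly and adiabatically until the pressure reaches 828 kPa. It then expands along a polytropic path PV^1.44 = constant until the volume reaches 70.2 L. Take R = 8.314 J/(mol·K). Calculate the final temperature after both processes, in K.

T₁ = P₁V₁/(nR) = 190×30.5/(1.73×8.314) = 403 K.
Step 1 — Adiabatic: T₂/T₁ = (P₂/P₁)^((γ−1)/γ) ⇒ T₂ = 403×(4.36)^0.213 = 551 K; V₂ = 9.57 L.
ΔU = nCvΔT = 1.73×30.8×(551−403) = 7890 J.
Q = 0 for an adiabatic process, so W = −ΔU = -7890 J.
State after step 1: P = 828 kPa, V = 9.57 L, T = 551 K.
Step 2 — Polytropic n=1.44: T₂ = T₁(V₁/V₂)^(n−1) = 551×(0.136)^0.44 = 229 K; P₂ = P₁(V₁/V₂)^n = 47.0 kPa.
W = (P₁V₁−P₂V₂)/(n−1) = (828×9.57−47.0×70.2)/0.44 = 10500 J.
ΔU = nCvΔT = 1.73×30.8×(229−551) = -17100 J.
Q = ΔU + W = -6620 J.
Net over both steps: W = 2630 J, Q = -6620 J, ΔU = -9250 J.

229 K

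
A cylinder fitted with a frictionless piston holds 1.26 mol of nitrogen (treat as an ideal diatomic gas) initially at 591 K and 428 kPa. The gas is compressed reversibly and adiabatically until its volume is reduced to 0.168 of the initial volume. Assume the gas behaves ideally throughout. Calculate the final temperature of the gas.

V₁ = nRT₁/P₁ = 1.26×8.314×591/428 = 14.5 L.
Adiabatic: TV^(γ−1) = const ⇒ T₂ = 591×(5.95)^0.400 = 1210 K; PV^γ = const ⇒ P₂ = 5200 kPa.

1210 K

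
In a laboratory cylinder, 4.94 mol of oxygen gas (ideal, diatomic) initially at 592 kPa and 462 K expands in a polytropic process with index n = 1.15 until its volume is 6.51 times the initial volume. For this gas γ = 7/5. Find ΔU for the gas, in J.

-11600 J

V₁ = nRT₁/P₁ = 4.94×8.314×462/592 = 32.1 L.
Polytropic n=1.15: T₂ = T₁(V₁/V₂)^(n−1) = 462×(0.154)^0.15 = 349 K; P₂ = P₁(V₁/V₂)^n = 68.7 kPa.
For an ideal gas ΔU = nCvΔT with Cv = (5/2)R = 20.8 J/(mol·K).
ΔU = 4.94×20.8×(349−462) = -11600 J.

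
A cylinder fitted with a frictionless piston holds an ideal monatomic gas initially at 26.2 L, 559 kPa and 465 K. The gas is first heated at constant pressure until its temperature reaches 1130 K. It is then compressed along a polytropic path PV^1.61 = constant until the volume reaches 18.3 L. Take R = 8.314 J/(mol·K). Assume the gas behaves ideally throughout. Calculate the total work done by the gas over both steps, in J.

-45500 J

n = P₁V₁/(RT₁) = 559×26.2/(8.314×465) = 3.79 mol.
Step 1 — Isobaric: P stays 559 kPa; V/T = const ⇒ T₂ = 1130 K, V₂ = 63.7 L.
W = PΔV = 559×(63.7−26.2) kPa·L = 20900 J.
ΔU = nCvΔT = 3.79×12.5×(1130−465) = 31400 J.
Q = ΔU + W = nCpΔT = 52400 J.
State after step 1: P = 559 kPa, V = 63.7 L, T = 1130 K.
Step 2 — Polytropic n=1.61: T₂ = T₁(V₁/V₂)^(n−1) = 1130×(3.48)^0.61 = 2420 K; P₂ = P₁(V₁/V₂)^n = 4160 kPa.
W = (P₁V₁−P₂V₂)/(n−1) = (559×63.7−4160×18.3)/0.61 = -66500 J.
ΔU = nCvΔT = 3.79×12.5×(2420−1130) = 60800 J.
Q = ΔU + W = -5650 J.
Net over both steps: W = -45500 J, Q = 46700 J, ΔU = 92200 J.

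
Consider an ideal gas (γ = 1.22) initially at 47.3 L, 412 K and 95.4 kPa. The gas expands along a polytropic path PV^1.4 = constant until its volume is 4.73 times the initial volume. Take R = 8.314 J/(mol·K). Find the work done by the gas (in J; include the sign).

n = P₁V₁/(RT₁) = 95.4×47.3/(8.314×412) = 1.32 mol.
Polytropic n=1.4: T₂ = T₁(V₁/V₂)^(n−1) = 412×(0.211)^0.40 = 221 K; P₂ = P₁(V₁/V₂)^n = 10.8 kPa.
W = (P₁V₁−P₂V₂)/(n−1) = (95.4×47.3−10.8×224)/0.40 = 5220 J.

5220 J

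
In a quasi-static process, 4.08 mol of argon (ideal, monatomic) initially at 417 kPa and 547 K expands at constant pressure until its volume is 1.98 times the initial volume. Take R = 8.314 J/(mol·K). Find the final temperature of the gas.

1080 K

V₁ = nRT₁/P₁ = 4.08×8.314×547/417 = 44.5 L.
Isobaric: P stays 417 kPa; V/T = const ⇒ T₂ = 1080 K, V₂ = 88.1 L.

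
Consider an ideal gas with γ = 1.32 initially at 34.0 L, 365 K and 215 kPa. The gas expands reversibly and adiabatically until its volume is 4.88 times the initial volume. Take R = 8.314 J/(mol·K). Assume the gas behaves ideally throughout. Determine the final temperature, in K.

Adiabatic: TV^(γ−1) = const ⇒ T₂ = 365×(0.205)^0.320 = 220 K; PV^γ = const ⇒ P₂ = 26.5 kPa.

220 K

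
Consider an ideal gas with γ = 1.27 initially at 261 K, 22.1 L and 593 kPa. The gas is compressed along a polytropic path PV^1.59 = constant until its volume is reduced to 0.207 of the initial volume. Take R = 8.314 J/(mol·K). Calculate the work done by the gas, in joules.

-34000 J

n = P₁V₁/(RT₁) = 593×22.1/(8.314×261) = 6.04 mol.
Polytropic n=1.59: T₂ = T₁(V₁/V₂)^(n−1) = 261×(4.83)^0.59 = 661 K; P₂ = P₁(V₁/V₂)^n = 7260 kPa.
W = (P₁V₁−P₂V₂)/(n−1) = (593×22.1−7260×4.57)/0.59 = -34000 J.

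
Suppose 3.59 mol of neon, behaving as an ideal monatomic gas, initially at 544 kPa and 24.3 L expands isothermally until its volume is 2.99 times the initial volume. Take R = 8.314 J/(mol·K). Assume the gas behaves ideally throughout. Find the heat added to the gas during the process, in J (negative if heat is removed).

T₁ = P₁V₁/(nR) = 544×24.3/(3.59×8.314) = 443 K.
Isothermal: T stays 443 K; PV = const ⇒ V₂ = 72.7 L, P₂ = 182 kPa.
ΔU = 0 (ideal gas, T constant).
W = nRT ln(V₂/V₁) = 3.59×8.314×443×ln(2.99) = 14500 J.
Q = ΔU + W = 14500 J.

14500 J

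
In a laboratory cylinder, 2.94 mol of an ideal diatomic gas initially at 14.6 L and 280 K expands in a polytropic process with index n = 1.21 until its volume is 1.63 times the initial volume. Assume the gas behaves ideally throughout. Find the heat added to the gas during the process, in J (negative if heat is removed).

P₁ = nRT₁/V₁ = 2.94×8.314×280/14.6 = 469 kPa.
Polytropic n=1.21: T₂ = T₁(V₁/V₂)^(n−1) = 280×(0.613)^0.21 = 253 K; P₂ = P₁(V₁/V₂)^n = 260 kPa.
W = (P₁V₁−P₂V₂)/(n−1) = (469×14.6−260×23.8)/0.21 = 3180 J.
ΔU = nCvΔT = 2.94×20.8×(253−280) = -1670 J.
Q = ΔU + W = 1510 J.

1510 J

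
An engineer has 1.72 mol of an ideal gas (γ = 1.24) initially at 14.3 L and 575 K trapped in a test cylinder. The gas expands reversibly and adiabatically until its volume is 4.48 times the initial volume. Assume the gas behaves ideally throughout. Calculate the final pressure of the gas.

P₁ = nRT₁/V₁ = 1.72×8.314×575/14.3 = 575 kPa.
Adiabatic: TV^(γ−1) = const ⇒ T₂ = 575×(0.223)^0.240 = 401 K; PV^γ = const ⇒ P₂ = 89.6 kPa.

89.6 kPa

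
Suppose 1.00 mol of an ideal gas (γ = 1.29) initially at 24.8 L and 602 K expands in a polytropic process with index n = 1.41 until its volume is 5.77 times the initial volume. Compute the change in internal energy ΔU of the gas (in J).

-8850 J

P₁ = nRT₁/V₁ = 1.00×8.314×602/24.8 = 202 kPa.
Polytropic n=1.41: T₂ = T₁(V₁/V₂)^(n−1) = 602×(0.173)^0.41 = 293 K; P₂ = P₁(V₁/V₂)^n = 17.0 kPa.
For an ideal gas ΔU = nCvΔT with Cv = R/(γ−1) = 28.7 J/(mol·K).
ΔU = 1.00×28.7×(293−602) = -8850 J.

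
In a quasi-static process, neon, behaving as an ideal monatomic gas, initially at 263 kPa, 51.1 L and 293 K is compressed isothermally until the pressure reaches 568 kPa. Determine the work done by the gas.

n = P₁V₁/(RT₁) = 263×51.1/(8.314×293) = 5.52 mol.
Isothermal: T stays 293 K; PV = const ⇒ V₂ = 23.7 L, P₂ = 568 kPa.
W = nRT ln(V₂/V₁) = 5.52×8.314×293×ln(0.463) = -10300 J.

-10300 J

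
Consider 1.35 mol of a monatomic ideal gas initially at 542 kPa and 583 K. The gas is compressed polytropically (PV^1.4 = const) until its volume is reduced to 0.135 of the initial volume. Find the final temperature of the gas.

V₁ = nRT₁/P₁ = 1.35×8.314×583/542 = 12.1 L.
Polytropic n=1.4: T₂ = T₁(V₁/V₂)^(n−1) = 583×(7.41)^0.40 = 1300 K; P₂ = P₁(V₁/V₂)^n = 8940 kPa.

1300 K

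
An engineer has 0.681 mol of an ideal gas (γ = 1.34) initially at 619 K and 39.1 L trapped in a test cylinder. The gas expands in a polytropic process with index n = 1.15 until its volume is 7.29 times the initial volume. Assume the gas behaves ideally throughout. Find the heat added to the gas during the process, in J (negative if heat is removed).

3360 J

P₁ = nRT₁/V₁ = 0.681×8.314×619/39.1 = 89.6 kPa.
Polytropic n=1.15: T₂ = T₁(V₁/V₂)^(n−1) = 619×(0.137)^0.15 = 459 K; P₂ = P₁(V₁/V₂)^n = 9.13 kPa.
W = (P₁V₁−P₂V₂)/(n−1) = (89.6×39.1−9.13×285)/0.15 = 6020 J.
ΔU = nCvΔT = 0.681×24.5×(459−619) = -2660 J.
Q = ΔU + W = 3360 J.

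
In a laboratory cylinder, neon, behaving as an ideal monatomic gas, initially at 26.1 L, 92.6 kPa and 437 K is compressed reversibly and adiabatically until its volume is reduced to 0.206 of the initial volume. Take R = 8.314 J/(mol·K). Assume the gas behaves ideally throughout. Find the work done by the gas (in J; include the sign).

-6770 J

n = P₁V₁/(RT₁) = 92.6×26.1/(8.314×437) = 0.665 mol.
Adiabatic: TV^(γ−1) = const ⇒ T₂ = 437×(4.85)^0.667 = 1250 K; PV^γ = const ⇒ P₂ = 1290 kPa.
ΔU = nCvΔT = 0.665×12.5×(1250−437) = 6770 J.
Q = 0 for an adiabatic process, so W = −ΔU = -6770 J.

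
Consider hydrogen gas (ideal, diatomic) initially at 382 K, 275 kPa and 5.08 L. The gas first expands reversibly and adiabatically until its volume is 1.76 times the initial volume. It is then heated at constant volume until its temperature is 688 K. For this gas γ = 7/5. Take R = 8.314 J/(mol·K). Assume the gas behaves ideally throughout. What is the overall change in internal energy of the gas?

n = P₁V₁/(RT₁) = 275×5.08/(8.314×382) = 0.440 mol.
Step 1 — Adiabatic: TV^(γ−1) = const ⇒ T₂ = 382×(0.568)^0.400 = 305 K; PV^γ = const ⇒ P₂ = 125 kPa.
ΔU = nCvΔT = 0.440×20.8×(305−382) = -707 J.
Q = 0 for an adiabatic process, so W = −ΔU = 707 J.
State after step 1: P = 125 kPa, V = 8.94 L, T = 305 K.
Step 2 — Isochoric: V stays 8.94 L; P/T = const ⇒ T₂ = 688 K, P₂ = 281 kPa.
W = 0 (no volume change).
ΔU = nCvΔT = 0.440×20.8×(688−305) = 3500 J.
Q = ΔU = 3500 J.
Net over both steps: W = 707 J, Q = 3500 J, ΔU = 2800 J.

2800 J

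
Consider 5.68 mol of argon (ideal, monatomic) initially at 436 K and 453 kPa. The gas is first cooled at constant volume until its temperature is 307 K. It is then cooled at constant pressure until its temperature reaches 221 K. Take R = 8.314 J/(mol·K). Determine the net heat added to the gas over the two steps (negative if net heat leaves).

-19300 J

V₁ = nRT₁/P₁ = 5.68×8.314×436/453 = 45.5 L.
Step 1 — Isochoric: V stays 45.5 L; P/T = const ⇒ T₂ = 307 K, P₂ = 319 kPa.
W = 0 (no volume change).
ΔU = nCvΔT = 5.68×12.5×(307−436) = -9140 J.
Q = ΔU = -9140 J.
State after step 1: P = 319 kPa, V = 45.5 L, T = 307 K.
Step 2 — Isobaric: P stays 319 kPa; V/T = const ⇒ T₂ = 221 K, V₂ = 32.7 L.
W = PΔV = 319×(32.7−45.5) kPa·L = -4060 J.
ΔU = nCvΔT = 5.68×12.5×(221−307) = -6090 J.
Q = ΔU + W = nCpΔT = -10200 J.
Net over both steps: W = -4060 J, Q = -19300 J, ΔU = -15200 J.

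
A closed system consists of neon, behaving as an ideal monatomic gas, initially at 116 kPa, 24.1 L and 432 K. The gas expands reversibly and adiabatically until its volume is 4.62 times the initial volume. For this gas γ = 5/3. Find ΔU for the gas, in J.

-2680 J

n = P₁V₁/(RT₁) = 116×24.1/(8.314×432) = 0.778 mol.
Adiabatic: TV^(γ−1) = const ⇒ T₂ = 432×(0.216)^0.667 = 156 K; PV^γ = const ⇒ P₂ = 9.05 kPa.
For an ideal gas ΔU = nCvΔT with Cv = (3/2)R = 12.5 J/(mol·K).
ΔU = 0.778×12.5×(156−432) = -2680 J.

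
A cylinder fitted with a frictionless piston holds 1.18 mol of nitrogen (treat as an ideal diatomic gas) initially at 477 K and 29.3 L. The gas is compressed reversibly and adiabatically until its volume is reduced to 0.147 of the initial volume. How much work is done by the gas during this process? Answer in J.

P₁ = nRT₁/V₁ = 1.18×8.314×477/29.3 = 160 kPa.
Adiabatic: TV^(γ−1) = const ⇒ T₂ = 477×(6.80)^0.400 = 1030 K; PV^γ = const ⇒ P₂ = 2340 kPa.
ΔU = nCvΔT = 1.18×20.8×(1030−477) = 13500 J.
Q = 0 for an adiabatic process, so W = −ΔU = -13500 J.

-13500 J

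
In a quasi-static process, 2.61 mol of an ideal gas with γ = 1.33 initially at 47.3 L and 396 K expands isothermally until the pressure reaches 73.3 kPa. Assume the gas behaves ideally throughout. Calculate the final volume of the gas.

117 L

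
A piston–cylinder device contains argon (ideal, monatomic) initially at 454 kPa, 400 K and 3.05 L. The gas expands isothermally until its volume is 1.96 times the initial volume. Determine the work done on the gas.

n = P₁V₁/(RT₁) = 454×3.05/(8.314×400) = 0.416 mol.
Isothermal: T stays 400 K; PV = const ⇒ V₂ = 5.98 L, P₂ = 232 kPa.
W = nRT ln(V₂/V₁) = 0.416×8.314×400×ln(1.96) = 932 J.
Work done on the gas = −W_by = -932 J.

-932 J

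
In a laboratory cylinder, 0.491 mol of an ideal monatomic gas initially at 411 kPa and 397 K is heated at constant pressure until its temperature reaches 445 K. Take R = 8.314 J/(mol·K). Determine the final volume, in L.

4.42 L

V₁ = nRT₁/P₁ = 0.491×8.314×397/411 = 3.94 L.
Isobaric: P stays 411 kPa; V/T = const ⇒ T₂ = 445 K, V₂ = 4.42 L.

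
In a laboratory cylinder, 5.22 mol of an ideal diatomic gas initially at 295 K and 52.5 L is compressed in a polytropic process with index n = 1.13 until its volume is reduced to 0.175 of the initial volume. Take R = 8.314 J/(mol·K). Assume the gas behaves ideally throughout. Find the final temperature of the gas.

P₁ = nRT₁/V₁ = 5.22×8.314×295/52.5 = 244 kPa.
Polytropic n=1.13: T₂ = T₁(V₁/V₂)^(n−1) = 295×(5.71)^0.13 = 370 K; P₂ = P₁(V₁/V₂)^n = 1750 kPa.

370 K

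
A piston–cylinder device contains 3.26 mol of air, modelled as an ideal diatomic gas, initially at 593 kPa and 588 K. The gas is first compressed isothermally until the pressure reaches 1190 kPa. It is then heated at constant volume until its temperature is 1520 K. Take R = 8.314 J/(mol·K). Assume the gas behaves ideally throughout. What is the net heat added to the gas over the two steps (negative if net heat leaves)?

V₁ = nRT₁/P₁ = 3.26×8.314×588/593 = 26.9 L.
Step 1 — Isothermal: T stays 588 K; PV = const ⇒ V₂ = 13.4 L, P₂ = 1190 kPa.
ΔU = 0 (ideal gas, T constant).
W = nRT ln(V₂/V₁) = 3.26×8.314×588×ln(0.498) = -11100 J.
Q = ΔU + W = -11100 J.
State after step 1: P = 1190 kPa, V = 13.4 L, T = 588 K.
Step 2 — Isochoric: V stays 13.4 L; P/T = const ⇒ T₂ = 1520 K, P₂ = 3080 kPa.
W = 0 (no volume change).
ΔU = nCvΔT = 3.26×20.8×(1520−588) = 63200 J.
Q = ΔU = 63200 J.
Net over both steps: W = -11100 J, Q = 52100 J, ΔU = 63200 J.

52100 J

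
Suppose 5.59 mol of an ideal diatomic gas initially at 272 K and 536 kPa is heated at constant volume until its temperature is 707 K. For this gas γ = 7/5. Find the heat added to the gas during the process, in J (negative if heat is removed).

V₁ = nRT₁/P₁ = 5.59×8.314×272/536 = 23.6 L.
Isochoric: V stays 23.6 L; P/T = const ⇒ T₂ = 707 K, P₂ = 1390 kPa.
W = 0 (no volume change).
ΔU = nCvΔT = 5.59×20.8×(707−272) = 50500 J.
Q = ΔU = 50500 J.

50500 J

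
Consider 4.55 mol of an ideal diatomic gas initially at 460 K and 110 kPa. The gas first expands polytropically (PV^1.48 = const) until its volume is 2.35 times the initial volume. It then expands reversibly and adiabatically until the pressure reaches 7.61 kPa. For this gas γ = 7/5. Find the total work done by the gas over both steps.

21700 J

V₁ = nRT₁/P₁ = 4.55×8.314×460/110 = 158 L.
Step 1 — Polytropic n=1.48: T₂ = T₁(V₁/V₂)^(n−1) = 460×(0.426)^0.48 = 305 K; P₂ = P₁(V₁/V₂)^n = 31.1 kPa.
W = (P₁V₁−P₂V₂)/(n−1) = (110×158−31.1×372)/0.48 = 12200 J.
ΔU = nCvΔT = 4.55×20.8×(305−460) = -14600 J.
Q = ΔU + W = -2440 J.
State after step 1: P = 31.1 kPa, V = 372 L, T = 305 K.
Step 2 — Adiabatic: T₂/T₁ = (P₂/P₁)^((γ−1)/γ) ⇒ T₂ = 305×(0.245)^0.286 = 204 K; V₂ = 1020 L.
ΔU = nCvΔT = 4.55×20.8×(204−305) = -9550 J.
Q = 0 for an adiabatic process, so W = −ΔU = 9550 J.
Net over both steps: W = 21700 J, Q = -2440 J, ΔU = -24200 J.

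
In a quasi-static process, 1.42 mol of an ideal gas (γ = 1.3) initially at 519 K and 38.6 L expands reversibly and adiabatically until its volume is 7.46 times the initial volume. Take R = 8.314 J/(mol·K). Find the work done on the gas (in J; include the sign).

P₁ = nRT₁/V₁ = 1.42×8.314×519/38.6 = 159 kPa.
Adiabatic: TV^(γ−1) = const ⇒ T₂ = 519×(0.134)^0.300 = 284 K; PV^γ = const ⇒ P₂ = 11.6 kPa.
ΔU = nCvΔT = 1.42×27.7×(284−519) = -9250 J.
Q = 0 for an adiabatic process, so W = −ΔU = 9250 J.
Work done on the gas = −W_by = -9250 J.

-9250 J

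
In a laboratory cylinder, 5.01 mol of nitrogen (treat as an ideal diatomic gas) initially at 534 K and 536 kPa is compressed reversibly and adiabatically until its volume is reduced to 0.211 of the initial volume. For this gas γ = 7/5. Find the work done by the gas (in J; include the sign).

-48000 J

V₁ = nRT₁/P₁ = 5.01×8.314×534/536 = 41.5 L.
Adiabatic: TV^(γ−1) = const ⇒ T₂ = 534×(4.74)^0.400 = 995 K; PV^γ = const ⇒ P₂ = 4730 kPa.
ΔU = nCvΔT = 5.01×20.8×(995−534) = 48000 J.
Q = 0 for an adiabatic process, so W = −ΔU = -48000 J.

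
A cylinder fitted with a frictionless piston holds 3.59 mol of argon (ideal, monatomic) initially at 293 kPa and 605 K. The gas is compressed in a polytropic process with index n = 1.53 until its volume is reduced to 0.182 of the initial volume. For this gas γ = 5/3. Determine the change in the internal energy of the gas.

V₁ = nRT₁/P₁ = 3.59×8.314×605/293 = 61.6 L.
Polytropic n=1.53: T₂ = T₁(V₁/V₂)^(n−1) = 605×(5.49)^0.53 = 1490 K; P₂ = P₁(V₁/V₂)^n = 3970 kPa.
For an ideal gas ΔU = nCvΔT with Cv = (3/2)R = 12.5 J/(mol·K).
ΔU = 3.59×12.5×(1490−605) = 39700 J.

39700 J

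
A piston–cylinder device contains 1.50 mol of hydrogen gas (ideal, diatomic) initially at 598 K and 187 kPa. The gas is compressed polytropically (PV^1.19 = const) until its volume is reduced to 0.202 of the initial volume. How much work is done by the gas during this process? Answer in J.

V₁ = nRT₁/P₁ = 1.50×8.314×598/187 = 39.9 L.
Polytropic n=1.19: T₂ = T₁(V₁/V₂)^(n−1) = 598×(4.95)^0.19 = 810 K; P₂ = P₁(V₁/V₂)^n = 1250 kPa.
W = (P₁V₁−P₂V₂)/(n−1) = (187×39.9−1250×8.06)/0.19 = -13900 J.

-13900 J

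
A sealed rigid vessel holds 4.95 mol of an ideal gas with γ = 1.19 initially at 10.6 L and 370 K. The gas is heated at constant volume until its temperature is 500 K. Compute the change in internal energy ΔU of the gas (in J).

28200 J

P₁ = nRT₁/V₁ = 4.95×8.314×370/10.6 = 1440 kPa.
Isochoric: V stays 10.6 L; P/T = const ⇒ T₂ = 500 K, P₂ = 1940 kPa.
For an ideal gas ΔU = nCvΔT with Cv = R/(γ−1) = 43.8 J/(mol·K).
ΔU = 4.95×43.8×(500−370) = 28200 J.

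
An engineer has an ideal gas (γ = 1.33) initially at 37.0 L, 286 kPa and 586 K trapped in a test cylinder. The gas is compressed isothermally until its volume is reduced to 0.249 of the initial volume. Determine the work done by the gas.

-14700 J

n = P₁V₁/(RT₁) = 286×37.0/(8.314×586) = 2.17 mol.
Isothermal: T stays 586 K; PV = const ⇒ V₂ = 9.21 L, P₂ = 1150 kPa.
W = nRT ln(V₂/V₁) = 2.17×8.314×586×ln(0.249) = -14700 J.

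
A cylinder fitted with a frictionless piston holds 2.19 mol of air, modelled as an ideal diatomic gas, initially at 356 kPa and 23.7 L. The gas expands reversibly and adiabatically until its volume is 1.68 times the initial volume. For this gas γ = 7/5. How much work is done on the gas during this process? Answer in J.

-3950 J

T₁ = P₁V₁/(nR) = 356×23.7/(2.19×8.314) = 463 K.
Adiabatic: TV^(γ−1) = const ⇒ T₂ = 463×(0.595)^0.400 = 377 K; PV^γ = const ⇒ P₂ = 172 kPa.
ΔU = nCvΔT = 2.19×20.8×(377−463) = -3950 J.
Q = 0 for an adiabatic process, so W = −ΔU = 3950 J.
Work done on the gas = −W_by = -3950 J.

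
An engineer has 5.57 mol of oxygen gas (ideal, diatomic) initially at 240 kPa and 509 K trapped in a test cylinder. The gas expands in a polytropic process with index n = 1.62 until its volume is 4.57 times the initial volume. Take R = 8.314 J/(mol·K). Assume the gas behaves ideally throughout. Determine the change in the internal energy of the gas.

V₁ = nRT₁/P₁ = 5.57×8.314×509/240 = 98.2 L.
Polytropic n=1.62: T₂ = T₁(V₁/V₂)^(n−1) = 509×(0.219)^0.62 = 198 K; P₂ = P₁(V₁/V₂)^n = 20.5 kPa.
For an ideal gas ΔU = nCvΔT with Cv = (5/2)R = 20.8 J/(mol·K).
ΔU = 5.57×20.8×(198−509) = -36000 J.

-36000 J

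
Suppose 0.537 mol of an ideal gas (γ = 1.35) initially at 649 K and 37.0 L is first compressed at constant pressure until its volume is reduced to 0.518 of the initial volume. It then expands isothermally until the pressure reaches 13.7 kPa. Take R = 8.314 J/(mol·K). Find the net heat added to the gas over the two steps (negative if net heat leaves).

-2770 J

P₁ = nRT₁/V₁ = 0.537×8.314×649/37.0 = 78.3 kPa.
Step 1 — Isobaric: P stays 78.3 kPa; V/T = const ⇒ T₂ = 336 K, V₂ = 19.2 L.
W = PΔV = 78.3×(19.2−37.0) kPa·L = -1400 J.
ΔU = nCvΔT = 0.537×23.8×(336−649) = -3990 J.
Q = ΔU + W = nCpΔT = -5390 J.
State after step 1: P = 78.3 kPa, V = 19.2 L, T = 336 K.
Step 2 — Isothermal: T stays 336 K; PV = const ⇒ V₂ = 110 L, P₂ = 13.7 kPa.
ΔU = 0 (ideal gas, T constant).
W = nRT ln(V₂/V₁) = 0.537×8.314×336×ln(5.72) = 2620 J.
Q = ΔU + W = 2620 J.
Net over both steps: W = 1220 J, Q = -2770 J, ΔU = -3990 J.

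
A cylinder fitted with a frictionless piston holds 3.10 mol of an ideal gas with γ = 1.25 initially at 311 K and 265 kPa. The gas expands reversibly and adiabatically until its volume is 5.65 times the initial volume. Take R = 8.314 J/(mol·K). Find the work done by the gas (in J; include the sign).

V₁ = nRT₁/P₁ = 3.10×8.314×311/265 = 30.2 L.
Adiabatic: TV^(γ−1) = const ⇒ T₂ = 311×(0.177)^0.250 = 202 K; PV^γ = const ⇒ P₂ = 30.4 kPa.
ΔU = nCvΔT = 3.10×33.3×(202−311) = -11300 J.
Q = 0 for an adiabatic process, so W = −ΔU = 11300 J.

11300 J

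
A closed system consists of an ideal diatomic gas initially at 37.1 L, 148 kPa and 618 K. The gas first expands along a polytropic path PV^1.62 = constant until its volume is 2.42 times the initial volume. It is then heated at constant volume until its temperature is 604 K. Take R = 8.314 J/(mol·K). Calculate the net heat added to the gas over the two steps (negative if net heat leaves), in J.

3430 J

n = P₁V₁/(RT₁) = 148×37.1/(8.314×618) = 1.07 mol.
Step 1 — Polytropic n=1.62: T₂ = T₁(V₁/V₂)^(n−1) = 618×(0.413)^0.62 = 357 K; P₂ = P₁(V₁/V₂)^n = 35.4 kPa.
W = (P₁V₁−P₂V₂)/(n−1) = (148×37.1−35.4×89.8)/0.62 = 3740 J.
ΔU = nCvΔT = 1.07×20.8×(357−618) = -5790 J.
Q = ΔU + W = -2050 J.
State after step 1: P = 35.4 kPa, V = 89.8 L, T = 357 K.
Step 2 — Isochoric: V stays 89.8 L; P/T = const ⇒ T₂ = 604 K, P₂ = 59.8 kPa.
W = 0 (no volume change).
ΔU = nCvΔT = 1.07×20.8×(604−357) = 5480 J.
Q = ΔU = 5480 J.
Net over both steps: W = 3740 J, Q = 3430 J, ΔU = -311 J.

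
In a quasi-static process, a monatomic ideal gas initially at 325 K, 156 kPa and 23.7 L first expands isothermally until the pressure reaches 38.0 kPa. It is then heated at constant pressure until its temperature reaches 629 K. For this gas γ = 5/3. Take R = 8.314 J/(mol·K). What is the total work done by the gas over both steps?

8680 J

n = P₁V₁/(RT₁) = 156×23.7/(8.314×325) = 1.37 mol.
Step 1 — Isothermal: T stays 325 K; PV = const ⇒ V₂ = 97.3 L, P₂ = 38.0 kPa.
ΔU = 0 (ideal gas, T constant).
W = nRT ln(V₂/V₁) = 1.37×8.314×325×ln(4.11) = 5220 J.
Q = ΔU + W = 5220 J.
State after step 1: P = 38.0 kPa, V = 97.3 L, T = 325 K.
Step 2 — Isobaric: P stays 38.0 kPa; V/T = const ⇒ T₂ = 629 K, V₂ = 188 L.
W = PΔV = 38.0×(188−97.3) kPa·L = 3460 J.
ΔU = nCvΔT = 1.37×12.5×(629−325) = 5190 J.
Q = ΔU + W = nCpΔT = 8650 J.
Net over both steps: W = 8680 J, Q = 13900 J, ΔU = 5190 J.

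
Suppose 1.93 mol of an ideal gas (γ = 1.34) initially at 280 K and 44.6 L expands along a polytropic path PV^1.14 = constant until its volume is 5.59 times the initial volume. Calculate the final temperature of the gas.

220 K

P₁ = nRT₁/V₁ = 1.93×8.314×280/44.6 = 101 kPa.
Polytropic n=1.14: T₂ = T₁(V₁/V₂)^(n−1) = 280×(0.179)^0.14 = 220 K; P₂ = P₁(V₁/V₂)^n = 14.2 kPa.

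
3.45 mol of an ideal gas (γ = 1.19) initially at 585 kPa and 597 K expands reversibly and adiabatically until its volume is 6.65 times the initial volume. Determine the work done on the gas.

-27200 J

V₁ = nRT₁/P₁ = 3.45×8.314×597/585 = 29.3 L.
Adiabatic: TV^(γ−1) = const ⇒ T₂ = 597×(0.150)^0.190 = 417 K; PV^γ = const ⇒ P₂ = 61.4 kPa.
ΔU = nCvΔT = 3.45×43.8×(417−597) = -27200 J.
Q = 0 for an adiabatic process, so W = −ΔU = 27200 J.
Work done on the gas = −W_by = -27200 J.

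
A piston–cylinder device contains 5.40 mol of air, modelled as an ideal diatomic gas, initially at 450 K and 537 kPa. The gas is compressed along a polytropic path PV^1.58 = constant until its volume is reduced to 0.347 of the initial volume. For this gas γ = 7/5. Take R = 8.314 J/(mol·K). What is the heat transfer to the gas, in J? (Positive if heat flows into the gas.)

V₁ = nRT₁/P₁ = 5.40×8.314×450/537 = 37.6 L.
Polytropic n=1.58: T₂ = T₁(V₁/V₂)^(n−1) = 450×(2.88)^0.58 = 831 K; P₂ = P₁(V₁/V₂)^n = 2860 kPa.
W = (P₁V₁−P₂V₂)/(n−1) = (537×37.6−2860×13.1)/0.58 = -29500 J.
ΔU = nCvΔT = 5.40×20.8×(831−450) = 42800 J.
Q = ΔU + W = 13300 J.

13300 J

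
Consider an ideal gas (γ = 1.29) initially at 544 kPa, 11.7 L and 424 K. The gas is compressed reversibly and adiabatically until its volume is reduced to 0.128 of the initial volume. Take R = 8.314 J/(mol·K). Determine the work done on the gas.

n = P₁V₁/(RT₁) = 544×11.7/(8.314×424) = 1.81 mol.
Adiabatic: TV^(γ−1) = const ⇒ T₂ = 424×(7.81)^0.290 = 770 K; PV^γ = const ⇒ P₂ = 7710 kPa.
ΔU = nCvΔT = 1.81×28.7×(770−424) = 17900 J.
Q = 0 for an adiabatic process, so W = −ΔU = -17900 J.
Work done on the gas = −W_by = 17900 J.

17900 J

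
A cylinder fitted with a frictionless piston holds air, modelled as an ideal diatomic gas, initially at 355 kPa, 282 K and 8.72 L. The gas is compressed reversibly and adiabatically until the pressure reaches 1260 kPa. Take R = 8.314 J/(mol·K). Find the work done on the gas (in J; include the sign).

3370 J

n = P₁V₁/(RT₁) = 355×8.72/(8.314×282) = 1.32 mol.
Adiabatic: T₂/T₁ = (P₂/P₁)^((γ−1)/γ) ⇒ T₂ = 282×(3.55)^0.286 = 405 K; V₂ = 3.53 L.
ΔU = nCvΔT = 1.32×20.8×(405−282) = 3370 J.
Q = 0 for an adiabatic process, so W = −ΔU = -3370 J.
Work done on the gas = −W_by = 3370 J.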